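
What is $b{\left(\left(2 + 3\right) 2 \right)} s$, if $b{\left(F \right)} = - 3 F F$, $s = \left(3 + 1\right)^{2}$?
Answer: $-4800$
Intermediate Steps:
$s = 16$ ($s = 4^{2} = 16$)
$b{\left(F \right)} = - 3 F^{2}$
$b{\left(\left(2 + 3\right) 2 \right)} s = - 3 \left(\left(2 + 3\right) 2\right)^{2} \cdot 16 = - 3 \left(5 \cdot 2\right)^{2} \cdot 16 = - 3 \cdot 10^{2} \cdot 16 = \left(-3\right) 100 \cdot 16 = \left(-300\right) 16 = -4800$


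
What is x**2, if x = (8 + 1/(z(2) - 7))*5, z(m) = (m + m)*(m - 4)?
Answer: 14161/9 ≈ 1573.4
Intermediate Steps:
z(m) = 2*m*(-4 + m) (z(m) = (2*m)*(-4 + m) = 2*m*(-4 + m))
x = 119/3 (x = (8 + 1/(2*2*(-4 + 2) - 7))*5 = (8 + 1/(2*2*(-2) - 7))*5 = (8 + 1/(-8 - 7))*5 = (8 + 1/(-15))*5 = (8 - 1/15)*5 = (119/15)*5 = 119/3 ≈ 39.667)
x**2 = (119/3)**2 = 14161/9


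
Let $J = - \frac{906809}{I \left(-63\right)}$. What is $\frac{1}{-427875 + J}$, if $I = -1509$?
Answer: $- \frac{95067}{40677699434} \approx -2.3371 \cdot 10^{-6}$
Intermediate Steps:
$J = - \frac{906809}{95067}$ ($J = - \frac{906809}{\left(-1509\right) \left(-63\right)} = - \frac{906809}{95067} \approx -9.5386$)
$\frac{1}{-427875 + J} = \frac{1}{-427875 - \frac{906809}{95067}} = \frac{1}{- \frac{40677699434}{95067}} = - \frac{95067}{40677699434}$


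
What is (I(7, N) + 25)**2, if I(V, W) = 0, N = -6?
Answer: 625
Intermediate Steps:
(I(7, N) + 25)**2 = (0 + 25)**2 = 25**2 = 625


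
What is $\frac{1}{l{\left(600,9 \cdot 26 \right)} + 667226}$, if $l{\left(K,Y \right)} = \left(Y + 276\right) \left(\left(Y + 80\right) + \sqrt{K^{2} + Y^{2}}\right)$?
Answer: $\frac{413683}{288328231178} - \frac{765 \sqrt{11521}}{144164115589} \approx 8.6519 \cdot 10^{-7}$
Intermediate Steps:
$l{\left(K,Y \right)} = \left(276 + Y\right) \left(80 + Y + \sqrt{K^{2} + Y^{2}}\right)$ ($l{\left(K,Y \right)} = \left(276 + Y\right) \left(\left(80 + Y\right) + \sqrt{K^{2} + Y^{2}}\right) = \left(276 + Y\right) \left(80 + Y + \sqrt{K^{2} + Y^{2}}\right)$)
$\frac{1}{l{\left(600,9 \cdot 26 \right)} + 667226} = \frac{1}{\left(22080 + \left(9 \cdot 26\right)^{2} + 276 \sqrt{600^{2} + \left(9 \cdot 26\right)^{2}} + 356 \cdot 9 \cdot 26 + 9 \cdot 26 \sqrt{600^{2} + \left(9 \cdot 26\right)^{2}}\right) + 667226} = \frac{1}{\left(22080 + 234^{2} + 276 \sqrt{360000 + 234^{2}} + 356 \cdot 234 + 234 \sqrt{360000 + 234^{2}}\right) + 667226} = \frac{1}{\left(22080 + 54756 + 276 \sqrt{360000 + 54756} + 83304 + 234 \sqrt{360000 + 54756}\right) + 667226} = \frac{1}{\left(22080 + 54756 + 276 \sqrt{414756} + 83304 + 234 \sqrt{414756}\right) + 667226} = \frac{1}{\left(22080 + 54756 + 276 \cdot 6 \sqrt{11521} + 83304 + 234 \cdot 6 \sqrt{11521}\right) + 667226} = \frac{1}{\left(22080 + 54756 + 1656 \sqrt{11521} + 83304 + 1404 \sqrt{11521}\right) + 667226} = \frac{1}{\left(160140 + 3060 \sqrt{11521}\right) + 667226} = \frac{1}{827366 + 3060 \sqrt{11521}}$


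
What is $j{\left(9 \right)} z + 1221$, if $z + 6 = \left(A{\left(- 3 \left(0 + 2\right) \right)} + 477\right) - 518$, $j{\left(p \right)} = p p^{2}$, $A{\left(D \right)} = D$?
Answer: $-37416$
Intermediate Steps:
$j{\left(p \right)} = p^{3}$
$z = -53$ ($z = -6 - \left(41 + 3 \left(0 + 2\right)\right) = -6 + \left(\left(\left(-3\right) 2 + 477\right) - 518\right) = -6 + \left(\left(-6 + 477\right) - 518\right) = -6 + \left(471 - 518\right) = -6 - 47 = -53$)
$j{\left(9 \right)} z + 1221 = 9^{3} \left(-53\right) + 1221 = 729 \left(-53\right) + 1221 = -38637 + 1221 = -37416$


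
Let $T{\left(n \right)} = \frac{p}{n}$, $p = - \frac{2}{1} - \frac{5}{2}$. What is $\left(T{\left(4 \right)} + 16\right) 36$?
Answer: $\frac{1071}{2} \approx 535.5$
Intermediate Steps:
$p = - \frac{9}{2}$ ($p = \left(-2\right) 1 - \frac{5}{2} = -2 - \frac{5}{2} = - \frac{9}{2} \approx -4.5$)
$T{\left(n \right)} = - \frac{9}{2 n}$
$\left(T{\left(4 \right)} + 16\right) 36 = \left(- \frac{9}{2 \cdot 4} + 16\right) 36 = \left(\left(- \frac{9}{2}\right) \frac{1}{4} + 16\right) 36 = \left(- \frac{9}{8} + 16\right) 36 = \frac{119}{8} \cdot 36 = \frac{1071}{2}$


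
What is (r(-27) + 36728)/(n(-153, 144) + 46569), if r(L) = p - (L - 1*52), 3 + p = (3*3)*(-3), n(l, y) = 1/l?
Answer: 5626881/7125056 ≈ 0.78973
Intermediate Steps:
p = -30 (p = -3 + (3*3)*(-3) = -3 + 9*(-3) = -3 - 27 = -30)
r(L) = 22 - L (r(L) = -30 - (L - 1*52) = -30 - (L - 52) = -30 - (-52 + L) = -30 + (52 - L) = 22 - L)
(r(-27) + 36728)/(n(-153, 144) + 46569) = ((22 - 1*(-27)) + 36728)/(1/(-153) + 46569) = ((22 + 27) + 36728)/(-1/153 + 46569) = (49 + 36728)/(7125056/153) = 36777*(153/7125056) = 5626881/7125056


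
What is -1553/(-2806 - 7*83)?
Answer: 1553/3387 ≈ 0.45852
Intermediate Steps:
-1553/(-2806 - 7*83) = -1553/(-2806 - 1*581) = -1553/(-2806 - 581) = -1553/(-3387) = -1553*(-1/3387) = 1553/3387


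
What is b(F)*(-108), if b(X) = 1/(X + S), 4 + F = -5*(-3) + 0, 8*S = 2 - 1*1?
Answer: -864/89 ≈ -9.7079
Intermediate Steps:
S = 1/8 (S = (2 - 1*1)/8 = (2 - 1)/8 = (1/8)*1 = 1/8 ≈ 0.12500)
F = 11 (F = -4 + (-5*(-3) + 0) = -4 + (15 + 0) = -4 + 15 = 11)
b(X) = 1/(1/8 + X) (b(X) = 1/(X + 1/8) = 1/(1/8 + X))
b(F)*(-108) = (8/(1 + 8*11))*(-108) = (8/(1 + 88))*(-108) = (8/89)*(-108) = -864/89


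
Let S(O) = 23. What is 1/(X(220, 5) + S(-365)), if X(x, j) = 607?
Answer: 1/630 ≈ 0.0015873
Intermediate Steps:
1/(X(220, 5) + S(-365)) = 1/(607 + 23) = 1/630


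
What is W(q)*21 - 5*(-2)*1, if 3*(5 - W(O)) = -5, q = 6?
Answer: 150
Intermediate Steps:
W(O) = 20/3 (W(O) = 5 - ⅓*(-5) = 5 + 5/3 = 20/3)
W(q)*21 - 5*(-2)*1 = (20/3)*21 - 5*(-2)*1 = 140 + 10*1 = 140 + 10 = 150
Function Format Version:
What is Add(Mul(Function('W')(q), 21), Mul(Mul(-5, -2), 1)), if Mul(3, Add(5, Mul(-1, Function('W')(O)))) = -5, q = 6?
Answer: 150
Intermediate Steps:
Function('W')(O) = Rational(20, 3) (Function('W')(O) = Add(5, Mul(Rational(-1, 3), -5)) = Add(5, Rational(5, 3)) = Rational(20, 3))
Add(Mul(Function('W')(q), 21), Mul(Mul(-5, -2), 1)) = Add(Mul(Rational(20, 3), 21), Mul(Mul(-5, -2), 1)) = Add(140, Mul(10, 1)) = Add(140, 10) = 150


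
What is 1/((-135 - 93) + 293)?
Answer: 1/65 ≈ 0.015385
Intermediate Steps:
1/((-135 - 93) + 293) = 1/(-228 + 293) = 1/65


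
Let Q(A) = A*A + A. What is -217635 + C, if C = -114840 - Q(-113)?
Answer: -345131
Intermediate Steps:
Q(A) = A + A² (Q(A) = A² + A = A + A²)
C = -127496 (C = -114840 - (-113)*(1 - 113) = -114840 - (-113)*(-112) = -114840 - 1*12656 = -114840 - 12656 = -127496)
-217635 + C = -217635 - 127496 = -345131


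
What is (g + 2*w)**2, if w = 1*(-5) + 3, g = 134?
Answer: 16900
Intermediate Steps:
w = -2 (w = -5 + 3 = -2)
(g + 2*w)**2 = (134 + 2*(-2))**2 = (134 - 4)**2 = 130**2 = 16900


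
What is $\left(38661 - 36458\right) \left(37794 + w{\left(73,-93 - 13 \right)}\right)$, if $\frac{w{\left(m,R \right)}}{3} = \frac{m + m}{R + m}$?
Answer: $\frac{915540364}{11} \approx 8.3231 \cdot 10^{7}$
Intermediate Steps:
$w{\left(m,R \right)} = \frac{6 m}{R + m}$ ($w{\left(m,R \right)} = 3 \frac{m + m}{R + m} = 3 \frac{2 m}{R + m} = \frac{6 m}{R + m}$)
$\left(38661 - 36458\right) \left(37794 + w{\left(73,-93 - 13 \right)}\right) = \left(38661 - 36458\right) \left(37794 + 6 \cdot 73 \frac{1}{\left(-93 - 13\right) + 73}\right) = 2203 \left(37794 + 6 \cdot 73 \frac{1}{\left(-93 - 13\right) + 73}\right) = 2203 \left(37794 + 6 \cdot 73 \frac{1}{-106 + 73}\right) = 2203 \left(37794 + 6 \cdot 73 \frac{1}{-33}\right) = 2203 \left(37794 + 6 \cdot 73 \left(- \frac{1}{33}\right)\right) = 2203 \left(37794 - \frac{146}{11}\right) = 2203 \cdot \frac{415588}{11} = \frac{915540364}{11}$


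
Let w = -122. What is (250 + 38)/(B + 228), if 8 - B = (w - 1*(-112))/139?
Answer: 2224/1823 ≈ 1.2200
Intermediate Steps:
B = 1122/139 (B = 8 - (-122 - 1*(-112))/139 = 8 - (-122 + 112)/139 = 8 - (-10)/139 = 8 - 1*(-10/139) = 8 + 10/139 = 1122/139 ≈ 8.0719)
(250 + 38)/(B + 228) = (250 + 38)/(1122/139 + 228) = 288/(32814/139) = 288*(139/32814) = 2224/1823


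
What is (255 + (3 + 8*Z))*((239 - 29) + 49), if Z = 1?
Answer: 68894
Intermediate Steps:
(255 + (3 + 8*Z))*((239 - 29) + 49) = (255 + (3 + 8*1))*((239 - 29) + 49) = (255 + (3 + 8))*(210 + 49) = (255 + 11)*259 = 266*259 = 68894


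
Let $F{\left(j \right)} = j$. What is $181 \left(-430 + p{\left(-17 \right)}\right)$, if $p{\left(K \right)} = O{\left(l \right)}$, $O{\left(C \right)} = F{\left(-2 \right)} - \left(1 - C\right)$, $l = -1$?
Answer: $-78554$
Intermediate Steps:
$O{\left(C \right)} = -3 + C$ ($O{\left(C \right)} = -2 - \left(1 - C\right) = -2 + \left(-1 + C\right) = -3 + C$)
$p{\left(K \right)} = -4$ ($p{\left(K \right)} = -3 - 1 = -4$)
$181 \left(-430 + p{\left(-17 \right)}\right) = 181 \left(-430 - 4\right) = 181 \left(-434\right) = -78554$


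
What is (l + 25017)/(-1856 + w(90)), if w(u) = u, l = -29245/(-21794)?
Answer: -545249743/38488204 ≈ -14.167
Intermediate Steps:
l = 29245/21794 (l = -29245*(-1/21794) = 29245/21794 ≈ 1.3419)
(l + 25017)/(-1856 + w(90)) = (29245/21794 + 25017)/(-1856 + 90) = (545249743/21794)/(-1766) = (545249743/21794)*(-1/1766) = -545249743/38488204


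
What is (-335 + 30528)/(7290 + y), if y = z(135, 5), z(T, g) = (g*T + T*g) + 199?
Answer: 30193/8839 ≈ 3.4159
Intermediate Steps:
z(T, g) = 199 + 2*T*g (z(T, g) = (T*g + T*g) + 199 = 2*T*g + 199 = 199 + 2*T*g)
y = 1549 (y = 199 + 2*135*5 = 199 + 1350 = 1549)
(-335 + 30528)/(7290 + y) = (-335 + 30528)/(7290 + 1549) = 30193/8839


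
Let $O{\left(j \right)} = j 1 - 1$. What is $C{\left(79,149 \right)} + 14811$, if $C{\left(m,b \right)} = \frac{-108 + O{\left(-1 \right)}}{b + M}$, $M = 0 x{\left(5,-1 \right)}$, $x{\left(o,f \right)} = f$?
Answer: $\frac{2206729}{149} \approx 14810.0$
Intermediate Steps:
$M = 0$ ($M = 0 \left(-1\right) = 0$)
$O{\left(j \right)} = -1 + j$ ($O{\left(j \right)} = j - 1 = -1 + j$)
$C{\left(m,b \right)} = - \frac{110}{b}$ ($C{\left(m,b \right)} = \frac{-108 - 2}{b + 0} = \frac{-108 - 2}{b} = - \frac{110}{b}$)
$C{\left(79,149 \right)} + 14811 = - \frac{110}{149} + 14811 = \frac{2206729}{149}$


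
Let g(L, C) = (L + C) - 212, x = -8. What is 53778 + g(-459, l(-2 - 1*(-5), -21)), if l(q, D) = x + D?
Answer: 53078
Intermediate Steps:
l(q, D) = -8 + D
g(L, C) = -212 + C + L (g(L, C) = (C + L) - 212 = -212 + C + L)
53778 + g(-459, l(-2 - 1*(-5), -21)) = 53778 + (-212 + (-8 - 21) - 459) = 53778 + (-212 - 29 - 459) = 53778 - 700 = 53078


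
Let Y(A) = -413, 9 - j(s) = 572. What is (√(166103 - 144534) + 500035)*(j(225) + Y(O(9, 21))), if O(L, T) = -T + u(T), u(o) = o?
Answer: -488034160 - 976*√21569 ≈ -4.8818e+8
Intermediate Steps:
j(s) = -563 (j(s) = 9 - 1*572 = 9 - 572 = -563)
O(L, T) = 0 (O(L, T) = -T + T = 0)
(√(166103 - 144534) + 500035)*(j(225) + Y(O(9, 21))) = (√(166103 - 144534) + 500035)*(-563 - 413) = (√21569 + 500035)*(-976) = (500035 + √21569)*(-976) = -488034160 - 976*√21569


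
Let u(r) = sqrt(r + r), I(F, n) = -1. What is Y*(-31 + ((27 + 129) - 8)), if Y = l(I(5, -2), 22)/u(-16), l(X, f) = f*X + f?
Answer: 0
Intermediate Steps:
l(X, f) = f + X*f (l(X, f) = X*f + f = f + X*f)
u(r) = sqrt(2)*sqrt(r) (u(r) = sqrt(2*r) = sqrt(2)*sqrt(r))
Y = 0 (Y = (22*(1 - 1))/((sqrt(2)*sqrt(-16))) = (22*0)/((sqrt(2)*(4*I))) = 0/((4*I*sqrt(2))) = 0*(-I*sqrt(2)/8) = 0)
Y*(-31 + ((27 + 129) - 8)) = 0*(-31 + ((27 + 129) - 8)) = 0*(-31 + (156 - 8)) = 0*(-31 + 148) = 0*117 = 0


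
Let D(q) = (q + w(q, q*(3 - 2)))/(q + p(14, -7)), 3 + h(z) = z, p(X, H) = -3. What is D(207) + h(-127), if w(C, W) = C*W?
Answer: 1378/17 ≈ 81.059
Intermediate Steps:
h(z) = -3 + z
D(q) = (q + q²)/(-3 + q) (D(q) = (q + q*(q*(3 - 2)))/(q - 3) = (q + q*(q*1))/(-3 + q) = (q + q*q)/(-3 + q) = (q + q²)/(-3 + q))
D(207) + h(-127) = 207*(1 + 207)/(-3 + 207) + (-3 - 127) = 207*208/204 - 130 = 207*(1/204)*208 - 130 = 3588/17 - 130 = 1378/17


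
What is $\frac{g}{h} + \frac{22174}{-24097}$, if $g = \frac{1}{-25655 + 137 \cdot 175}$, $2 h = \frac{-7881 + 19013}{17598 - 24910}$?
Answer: $- \frac{12948138491}{14083009710} \approx -0.91942$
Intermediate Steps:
$h = - \frac{2783}{3656}$ ($h = \frac{\left(-7881 + 19013\right) \frac{1}{17598 - 24910}}{2} = \frac{11132 \frac{1}{-7312}}{2} = \frac{11132 \left(- \frac{1}{7312}\right)}{2} = \frac{1}{2} \left(- \frac{2783}{1828}\right) = - \frac{2783}{3656} \approx -0.76121$)
$g = - \frac{1}{1680}$ ($g = \frac{1}{-25655 + 23975} = \frac{1}{-1680} = - \frac{1}{1680} \approx -0.00059524$)
$\frac{g}{h} + \frac{22174}{-24097} = - \frac{1}{1680 \left(- \frac{2783}{3656}\right)} + \frac{22174}{-24097} = \left(- \frac{1}{1680}\right) \left(- \frac{3656}{2783}\right) + 22174 \left(- \frac{1}{24097}\right) = \frac{457}{584430} - \frac{22174}{24097} = - \frac{12948138491}{14083009710}$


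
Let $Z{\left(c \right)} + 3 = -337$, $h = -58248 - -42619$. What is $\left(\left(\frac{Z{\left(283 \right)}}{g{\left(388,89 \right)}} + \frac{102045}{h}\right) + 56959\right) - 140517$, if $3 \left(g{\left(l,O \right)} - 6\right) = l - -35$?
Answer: $- \frac{191991727829}{2297463} \approx -83567.0$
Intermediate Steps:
$h = -15629$ ($h = -58248 + 42619 = -15629$)
$Z{\left(c \right)} = -340$ ($Z{\left(c \right)} = -3 - 337 = -340$)
$g{\left(l,O \right)} = \frac{53}{3} + \frac{l}{3}$ ($g{\left(l,O \right)} = 6 + \frac{l - -35}{3} = 6 + \frac{l + 35}{3} = 6 + \frac{35 + l}{3} = 6 + \left(\frac{35}{3} + \frac{l}{3}\right) = \frac{53}{3} + \frac{l}{3}$)
$\left(\left(\frac{Z{\left(283 \right)}}{g{\left(388,89 \right)}} + \frac{102045}{h}\right) + 56959\right) - 140517 = \left(\left(- \frac{340}{\frac{53}{3} + \frac{1}{3} \cdot 388} + \frac{102045}{-15629}\right) + 56959\right) - 140517 = \left(\left(- \frac{340}{\frac{53}{3} + \frac{388}{3}} + 102045 \left(- \frac{1}{15629}\right)\right) + 56959\right) - 140517 = \left(\left(- \frac{340}{147} - \frac{102045}{15629}\right) + 56959\right) - 140517 = \left(- \frac{20314475}{2297463} + 56959\right) - 140517 = \frac{130840880542}{2297463} - 140517 = - \frac{191991727829}{2297463}$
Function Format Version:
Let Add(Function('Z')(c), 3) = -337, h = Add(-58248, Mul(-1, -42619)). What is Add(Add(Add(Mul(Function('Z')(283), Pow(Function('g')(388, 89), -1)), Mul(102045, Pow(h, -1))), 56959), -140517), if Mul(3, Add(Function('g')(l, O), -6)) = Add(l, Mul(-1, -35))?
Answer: Rational(-191991727829, 2297463) ≈ -83567.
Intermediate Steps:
h = -15629 (h = Add(-58248, 42619) = -15629)
Function('Z')(c) = -340 (Function('Z')(c) = Add(-3, -337) = -340)
Function('g')(l, O) = Add(Rational(53, 3), Mul(Rational(1, 3), l)) (Function('g')(l, O) = Add(6, Mul(Rational(1, 3), Add(l, Mul(-1, -35)))) = Add(6, Mul(Rational(1, 3), Add(l, 35))) = Add(6, Mul(Rational(1, 3), Add(35, l))) = Add(6, Add(Rational(35, 3), Mul(Rational(1, 3), l))) = Add(Rational(53, 3), Mul(Rational(1, 3), l)))
Add(Add(Add(Mul(Function('Z')(283), Pow(Function('g')(388, 89), -1)), Mul(102045, Pow(h, -1))), 56959), -140517) = Add(Add(Add(Mul(-340, Pow(Add(Rational(53, 3), Mul(Rational(1, 3), 388)), -1)), Mul(102045, Pow(-15629, -1))), 56959), -140517) = Add(Add(Add(Mul(-340, Pow(Add(Rational(53, 3), Rational(388, 3)), -1)), Mul(102045, Rational(-1, 15629))), 56959), -140517) = Add(Add(Add(Mul(-340, Pow(147, -1)), Rational(-102045, 15629)), 56959), -140517) = Add(Add(Add(Mul(-340, Rational(1, 147)), Rational(-102045, 15629)), 56959), -140517) = Add(Add(Add(Rational(-340, 147), Rational(-102045, 15629)), 56959), -140517) = Add(Add(Rational(-20314475, 2297463), 56959), -140517) = Add(Rational(130840880542, 2297463), -140517) = Rational(-191991727829, 2297463)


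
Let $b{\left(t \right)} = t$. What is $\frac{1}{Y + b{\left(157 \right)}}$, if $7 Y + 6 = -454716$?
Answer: $- \frac{7}{453623} \approx -1.5431 \cdot 10^{-5}$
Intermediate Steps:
$Y = - \frac{454722}{7}$ ($Y = - \frac{6}{7} + \frac{1}{7} \left(-454716\right) = - \frac{6}{7} - \frac{454716}{7} = - \frac{454722}{7} \approx -64960.0$)
$\frac{1}{Y + b{\left(157 \right)}} = \frac{1}{- \frac{454722}{7} + 157} = \frac{1}{- \frac{453623}{7}} = - \frac{7}{453623}$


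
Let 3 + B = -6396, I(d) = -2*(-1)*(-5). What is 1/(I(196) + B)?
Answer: -1/6409 ≈ -0.00015603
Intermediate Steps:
I(d) = -10 (I(d) = 2*(-5) = -10)
B = -6399 (B = -3 - 6396 = -6399)
1/(I(196) + B) = 1/(-10 - 6399) = 1/(-6409) = -1/6409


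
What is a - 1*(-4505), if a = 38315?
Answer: 42820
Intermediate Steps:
a - 1*(-4505) = 38315 - 1*(-4505) = 38315 + 4505 = 42820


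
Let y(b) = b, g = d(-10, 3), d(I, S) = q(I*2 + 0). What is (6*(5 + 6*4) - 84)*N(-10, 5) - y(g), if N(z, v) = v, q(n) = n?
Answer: 470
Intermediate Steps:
d(I, S) = 2*I (d(I, S) = I*2 + 0 = 2*I + 0 = 2*I)
g = -20 (g = 2*(-10) = -20)
(6*(5 + 6*4) - 84)*N(-10, 5) - y(g) = (6*(5 + 6*4) - 84)*5 - 1*(-20) = (6*(5 + 24) - 84)*5 + 20 = (6*29 - 84)*5 + 20 = (174 - 84)*5 + 20 = 90*5 + 20 = 450 + 20 = 470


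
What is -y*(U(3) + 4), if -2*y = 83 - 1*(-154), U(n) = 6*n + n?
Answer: 5925/2 ≈ 2962.5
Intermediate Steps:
U(n) = 7*n
y = -237/2 (y = -(83 - 1*(-154))/2 = -(83 + 154)/2 = -½*237 = -237/2 ≈ -118.50)
-y*(U(3) + 4) = -(-237)*(7*3 + 4)/2 = -(-237)*(21 + 4)/2 = -(-237)*25/2 = -1*(-5925/2) = 5925/2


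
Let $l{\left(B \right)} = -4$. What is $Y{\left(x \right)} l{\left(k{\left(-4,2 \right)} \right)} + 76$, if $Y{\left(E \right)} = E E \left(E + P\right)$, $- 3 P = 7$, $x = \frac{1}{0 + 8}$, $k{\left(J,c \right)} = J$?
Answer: $\frac{29237}{384} \approx 76.138$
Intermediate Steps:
$x = \frac{1}{8} \approx 0.125$
$P = - \frac{7}{3}$ ($P = \left(- \frac{1}{3}\right) 7 = - \frac{7}{3} \approx -2.3333$)
$Y{\left(E \right)} = E^{2} \left(- \frac{7}{3} + E\right)$ ($Y{\left(E \right)} = E E \left(E - \frac{7}{3}\right) = E^{2} \left(- \frac{7}{3} + E\right)$)
$Y{\left(x \right)} l{\left(k{\left(-4,2 \right)} \right)} + 76 = \frac{- \frac{7}{3} + \frac{1}{8}}{64} \left(-4\right) + 76 = \frac{1}{64} \left(- \frac{53}{24}\right) \left(-4\right) + 76 = \left(- \frac{53}{1536}\right) \left(-4\right) + 76 = \frac{53}{384} + 76 = \frac{29237}{384}$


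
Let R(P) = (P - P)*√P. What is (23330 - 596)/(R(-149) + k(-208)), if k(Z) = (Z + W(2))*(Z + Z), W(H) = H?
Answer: 11367/42848 ≈ 0.26529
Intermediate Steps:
k(Z) = 2*Z*(2 + Z) (k(Z) = (Z + 2)*(Z + Z) = (2 + Z)*(2*Z) = 2*Z*(2 + Z))
R(P) = 0 (R(P) = 0*√P = 0)
(23330 - 596)/(R(-149) + k(-208)) = (23330 - 596)/(0 + 2*(-208)*(2 - 208)) = 22734/(0 + 2*(-208)*(-206)) = 22734/(0 + 85696) = 22734/85696 = 22734*(1/85696) = 11367/42848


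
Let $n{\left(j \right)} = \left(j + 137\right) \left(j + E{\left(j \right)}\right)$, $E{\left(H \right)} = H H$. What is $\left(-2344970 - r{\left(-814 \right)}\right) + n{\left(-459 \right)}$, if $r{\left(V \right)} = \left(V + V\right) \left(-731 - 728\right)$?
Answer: $-72411706$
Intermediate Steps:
$E{\left(H \right)} = H^{2}$
$r{\left(V \right)} = - 2918 V$ ($r{\left(V \right)} = 2 V \left(-1459\right) = - 2918 V$)
$n{\left(j \right)} = \left(137 + j\right) \left(j + j^{2}\right)$ ($n{\left(j \right)} = \left(j + 137\right) \left(j + j^{2}\right) = \left(137 + j\right) \left(j + j^{2}\right)$)
$\left(-2344970 - r{\left(-814 \right)}\right) + n{\left(-459 \right)} = \left(-2344970 - \left(-2918\right) \left(-814\right)\right) - 459 \left(137 + \left(-459\right)^{2} + 138 \left(-459\right)\right) = \left(-2344970 - 2375252\right) - 459 \left(137 + 210681 - 63342\right) = \left(-2344970 - 2375252\right) - 67691484 = -4720222 - 67691484 = -72411706$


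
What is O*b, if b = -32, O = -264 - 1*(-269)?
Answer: -160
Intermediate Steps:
O = 5 (O = -264 + 269 = 5)
O*b = 5*(-32) = -160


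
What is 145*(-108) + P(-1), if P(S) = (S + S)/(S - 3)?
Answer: -31319/2 ≈ -15660.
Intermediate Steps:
P(S) = 2*S/(-3 + S) (P(S) = (2*S)/(-3 + S) = 2*S/(-3 + S))
145*(-108) + P(-1) = 145*(-108) + 2*(-1)/(-3 - 1) = -15660 + 2*(-1)/(-4) = -15660 + 2*(-1)*(-¼) = -15660 + ½ = -31319/2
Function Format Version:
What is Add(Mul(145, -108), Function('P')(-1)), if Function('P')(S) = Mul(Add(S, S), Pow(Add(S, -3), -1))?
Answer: Rational(-31319, 2) ≈ -15660.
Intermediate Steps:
Function('P')(S) = Mul(2, S, Pow(Add(-3, S), -1)) (Function('P')(S) = Mul(Mul(2, S), Pow(Add(-3, S), -1)) = Mul(2, S, Pow(Add(-3, S), -1)))
Add(Mul(145, -108), Function('P')(-1)) = Add(Mul(145, -108), Mul(2, -1, Pow(Add(-3, -1), -1))) = Add(-15660, Mul(2, -1, Pow(-4, -1))) = Add(-15660, Mul(2, -1, Rational(-1, 4))) = Add(-15660, Rational(1, 2)) = Rational(-31319, 2)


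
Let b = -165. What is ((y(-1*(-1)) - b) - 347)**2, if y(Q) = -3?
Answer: 34225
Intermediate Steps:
((y(-1*(-1)) - b) - 347)**2 = ((-3 - 1*(-165)) - 347)**2 = ((-3 + 165) - 347)**2 = (162 - 347)**2 = (-185)**2 = 34225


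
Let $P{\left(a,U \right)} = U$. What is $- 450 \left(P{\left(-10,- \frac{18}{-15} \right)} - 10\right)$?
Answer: $3960$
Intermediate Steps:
$- 450 \left(P{\left(-10,- \frac{18}{-15} \right)} - 10\right) = - 450 \left(- \frac{18}{-15} - 10\right) = - 450 \left(\left(-18\right) \left(- \frac{1}{15}\right) - 10\right) = - 450 \left(\frac{6}{5} - 10\right) = \left(-450\right) \left(- \frac{44}{5}\right) = 3960$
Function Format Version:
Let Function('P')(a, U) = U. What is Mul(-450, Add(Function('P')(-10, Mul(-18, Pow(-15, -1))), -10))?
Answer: 3960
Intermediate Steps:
Mul(-450, Add(Function('P')(-10, Mul(-18, Pow(-15, -1))), -10)) = Mul(-450, Add(Mul(-18, Pow(-15, -1)), -10)) = Mul(-450, Add(Mul(-18, Rational(-1, 15)), -10)) = Mul(-450, Add(Rational(6, 5), -10)) = Mul(-450, Rational(-44, 5)) = 3960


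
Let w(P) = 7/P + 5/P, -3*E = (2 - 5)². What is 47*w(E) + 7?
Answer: -181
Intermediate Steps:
E = -3 (E = -(2 - 5)²/3 = -⅓*(-3)² = -⅓*9 = -3)
w(P) = 12/P
47*w(E) + 7 = 47*(12/(-3)) + 7 = 47*(12*(-⅓)) + 7 = 47*(-4) + 7 = -188 + 7 = -181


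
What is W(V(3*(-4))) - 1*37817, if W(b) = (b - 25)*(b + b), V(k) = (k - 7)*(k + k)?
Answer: 355255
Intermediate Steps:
V(k) = 2*k*(-7 + k) (V(k) = (-7 + k)*(2*k) = 2*k*(-7 + k))
W(b) = 2*b*(-25 + b) (W(b) = (-25 + b)*(2*b) = 2*b*(-25 + b))
W(V(3*(-4))) - 1*37817 = 2*(2*(3*(-4))*(-7 + 3*(-4)))*(-25 + 2*(3*(-4))*(-7 + 3*(-4))) - 1*37817 = 2*(2*(-12)*(-7 - 12))*(-25 + 2*(-12)*(-7 - 12)) - 37817 = 2*(2*(-12)*(-19))*(-25 + 2*(-12)*(-19)) - 37817 = 2*456*(-25 + 456) - 37817 = 2*456*431 - 37817 = 393072 - 37817 = 355255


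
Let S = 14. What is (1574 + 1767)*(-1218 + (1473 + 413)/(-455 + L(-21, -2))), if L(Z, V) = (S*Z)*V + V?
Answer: -526782152/131 ≈ -4.0212e+6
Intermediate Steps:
L(Z, V) = V + 14*V*Z (L(Z, V) = (14*Z)*V + V = 14*V*Z + V = V + 14*V*Z)
(1574 + 1767)*(-1218 + (1473 + 413)/(-455 + L(-21, -2))) = (1574 + 1767)*(-1218 + (1473 + 413)/(-455 - 2*(1 + 14*(-21)))) = 3341*(-1218 + 1886/(-455 - 2*(1 - 294))) = 3341*(-1218 + 1886/(-455 - 2*(-293))) = 3341*(-1218 + 1886/(-455 + 586)) = 3341*(-1218 + 1886/131) = 3341*(-157672/131) = -526782152/131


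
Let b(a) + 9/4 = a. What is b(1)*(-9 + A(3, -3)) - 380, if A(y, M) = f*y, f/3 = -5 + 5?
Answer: -1475/4 ≈ -368.75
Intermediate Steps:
f = 0 (f = 3*(-5 + 5) = 3*0 = 0)
b(a) = -9/4 + a
A(y, M) = 0 (A(y, M) = 0*y = 0)
b(1)*(-9 + A(3, -3)) - 380 = (-9/4 + 1)*(-9 + 0) - 380 = -5/4*(-9) - 380 = 45/4 - 380 = -1475/4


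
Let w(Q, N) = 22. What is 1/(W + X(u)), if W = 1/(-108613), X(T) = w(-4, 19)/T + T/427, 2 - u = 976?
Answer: -22585964737/52029636404 ≈ -0.43410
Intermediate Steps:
u = -974 (u = 2 - 1*976 = 2 - 976 = -974)
X(T) = 22/T + T/427
W = -1/108613 ≈ -9.2070e-6
1/(W + X(u)) = 1/(-1/108613 + (22/(-974) + (1/427)*(-974))) = 1/(-1/108613 + (22*(-1/974) - 974/427)) = 1/(-1/108613 + (-11/487 - 974/427)) = 1/(-1/108613 - 479035/207949) = 1/(-52029636404/22585964737) = -22585964737/52029636404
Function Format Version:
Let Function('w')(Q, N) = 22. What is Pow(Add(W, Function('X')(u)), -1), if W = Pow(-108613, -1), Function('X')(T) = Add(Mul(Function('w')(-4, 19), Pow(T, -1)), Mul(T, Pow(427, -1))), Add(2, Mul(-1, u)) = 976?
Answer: Rational(-22585964737, 52029636404) ≈ -0.43410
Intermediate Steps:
u = -974 (u = Add(2, Mul(-1, 976)) = Add(2, -976) = -974)
Function('X')(T) = Add(Mul(22, Pow(T, -1)), Mul(Rational(1, 427), T)) (Function('X')(T) = Add(Mul(22, Pow(T, -1)), Mul(T, Pow(427, -1))) = Add(Mul(22, Pow(T, -1)), Mul(T, Rational(1, 427))) = Add(Mul(22, Pow(T, -1)), Mul(Rational(1, 427), T)))
W = Rational(-1, 108613) ≈ -9.2070e-6
Pow(Add(W, Function('X')(u)), -1) = Pow(Add(Rational(-1, 108613), Add(Mul(22, Pow(-974, -1)), Mul(Rational(1, 427), -974))), -1) = Pow(Add(Rational(-1, 108613), Add(Mul(22, Rational(-1, 974)), Rational(-974, 427))), -1) = Pow(Add(Rational(-1, 108613), Add(Rational(-11, 487), Rational(-974, 427))), -1) = Pow(Add(Rational(-1, 108613), Rational(-479035, 207949)), -1) = Pow(Rational(-52029636404, 22585964737), -1) = Rational(-22585964737, 52029636404)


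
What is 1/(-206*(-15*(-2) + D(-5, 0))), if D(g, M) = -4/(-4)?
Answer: -1/6386 ≈ -0.00015659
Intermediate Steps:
D(g, M) = 1 (D(g, M) = -4*(-¼) = 1)
1/(-206*(-15*(-2) + D(-5, 0))) = 1/(-206*(-15*(-2) + 1)) = 1/(-206*(30 + 1)) = 1/(-206*31) = 1/(-6386) = -1/6386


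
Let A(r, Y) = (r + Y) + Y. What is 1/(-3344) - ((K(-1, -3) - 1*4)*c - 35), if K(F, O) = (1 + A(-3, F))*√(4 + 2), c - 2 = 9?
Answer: 264175/3344 + 44*√6 ≈ 186.78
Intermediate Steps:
A(r, Y) = r + 2*Y (A(r, Y) = (Y + r) + Y = r + 2*Y)
c = 11 (c = 2 + 9 = 11)
K(F, O) = √6*(-2 + 2*F) (K(F, O) = (1 + (-3 + 2*F))*√(4 + 2) = (-2 + 2*F)*√6 = √6*(-2 + 2*F))
1/(-3344) - ((K(-1, -3) - 1*4)*c - 35) = 1/(-3344) - ((2*√6*(-1 - 1) - 1*4)*11 - 35) = -1/3344 - ((2*√6*(-2) - 4)*11 - 35) = -1/3344 - ((-4*√6 - 4)*11 - 35) = -1/3344 - ((-4 - 4*√6)*11 - 35) = -1/3344 - ((-44 - 44*√6) - 35) = -1/3344 - (-79 - 44*√6) = -1/3344 + (79 + 44*√6) = 264175/3344 + 44*√6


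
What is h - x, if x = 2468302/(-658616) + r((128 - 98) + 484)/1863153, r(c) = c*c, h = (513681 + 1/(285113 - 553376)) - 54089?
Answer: 8405139713806766477165/18288120264412068 ≈ 4.5960e+5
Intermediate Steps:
h = 123291528695/268263 (h = (513681 + 1/(-268263)) - 54089 = (513681 - 1/268263) - 54089 = 137801606102/268263 - 54089 = 123291528695/268263 ≈ 4.5959e+5)
r(c) = c²
x = -2212410281735/613551188124 (x = 2468302/(-658616) + ((128 - 98) + 484)²/1863153 = 2468302*(-1/658616) + (30 + 484)²*(1/1863153) = -1234151/329308 + 514²*(1/1863153) = -1234151/329308 + 264196*(1/1863153) = -1234151/329308 + 264196/1863153 = -2212410281735/613551188124 ≈ -3.6059)
h - x = 123291528695/268263 - 1*(-2212410281735/613551188124) = 123291528695/268263 + 2212410281735/613551188124 = 8405139713806766477165/18288120264412068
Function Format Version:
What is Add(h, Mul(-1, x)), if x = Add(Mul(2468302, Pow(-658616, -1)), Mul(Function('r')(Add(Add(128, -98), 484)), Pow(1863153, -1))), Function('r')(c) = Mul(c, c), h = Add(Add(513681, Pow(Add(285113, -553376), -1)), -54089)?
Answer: Rational(8405139713806766477165, 18288120264412068) ≈ 4.5960e+5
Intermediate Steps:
h = Rational(123291528695, 268263) (h = Add(Add(513681, Pow(-268263, -1)), -54089) = Add(Add(513681, Rational(-1, 268263)), -54089) = Add(Rational(137801606102, 268263), -54089) = Rational(123291528695, 268263) ≈ 4.5959e+5)
Function('r')(c) = Pow(c, 2)
x = Rational(-2212410281735, 613551188124) (x = Add(Mul(2468302, Pow(-658616, -1)), Mul(Pow(Add(Add(128, -98), 484), 2), Pow(1863153, -1))) = Add(Mul(2468302, Rational(-1, 658616)), Mul(Pow(Add(30, 484), 2), Rational(1, 1863153))) = Add(Rational(-1234151, 329308), Mul(Pow(514, 2), Rational(1, 1863153))) = Add(Rational(-1234151, 329308), Mul(264196, Rational(1, 1863153))) = Add(Rational(-1234151, 329308), Rational(264196, 1863153)) = Rational(-2212410281735, 613551188124) ≈ -3.6059)
Add(h, Mul(-1, x)) = Add(Rational(123291528695, 268263), Mul(-1, Rational(-2212410281735, 613551188124))) = Add(Rational(123291528695, 268263), Rational(2212410281735, 613551188124)) = Rational(8405139713806766477165, 18288120264412068)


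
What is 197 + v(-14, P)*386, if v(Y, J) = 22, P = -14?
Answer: 8689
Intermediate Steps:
197 + v(-14, P)*386 = 197 + 22*386 = 197 + 8492 = 8689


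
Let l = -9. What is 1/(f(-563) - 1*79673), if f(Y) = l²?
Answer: -1/79592 ≈ -1.2564e-5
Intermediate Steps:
f(Y) = 81 (f(Y) = (-9)² = 81)
1/(f(-563) - 1*79673) = 1/(81 - 1*79673) = 1/(81 - 79673) = 1/(-79592) = -1/79592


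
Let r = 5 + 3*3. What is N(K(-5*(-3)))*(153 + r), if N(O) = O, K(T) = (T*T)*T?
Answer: 563625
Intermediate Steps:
K(T) = T³ (K(T) = T²*T = T³)
r = 14 (r = 5 + 9 = 14)
N(K(-5*(-3)))*(153 + r) = (-5*(-3))³*(153 + 14) = 15³*167 = 3375*167 = 563625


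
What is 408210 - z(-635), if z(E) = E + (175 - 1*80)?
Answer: 408750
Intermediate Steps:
z(E) = 95 + E (z(E) = E + (175 - 80) = E + 95 = 95 + E)
408210 - z(-635) = 408210 - (95 - 635) = 408210 - 1*(-540) = 408210 + 540 = 408750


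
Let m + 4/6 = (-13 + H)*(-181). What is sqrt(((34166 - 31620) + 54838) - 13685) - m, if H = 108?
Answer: 51587/3 + sqrt(43699) ≈ 17405.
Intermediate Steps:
m = -51587/3 (m = -2/3 + (-13 + 108)*(-181) = -2/3 + 95*(-181) = -2/3 - 17195 = -51587/3 ≈ -17196.)
sqrt(((34166 - 31620) + 54838) - 13685) - m = sqrt(((34166 - 31620) + 54838) - 13685) - 1*(-51587/3) = sqrt((2546 + 54838) - 13685) + 51587/3 = sqrt(57384 - 13685) + 51587/3 = sqrt(43699) + 51587/3 = 51587/3 + sqrt(43699)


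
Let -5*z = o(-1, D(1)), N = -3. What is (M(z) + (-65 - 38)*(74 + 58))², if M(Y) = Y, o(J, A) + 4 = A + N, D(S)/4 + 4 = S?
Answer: 4618697521/25 ≈ 1.8475e+8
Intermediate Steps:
D(S) = -16 + 4*S
o(J, A) = -7 + A (o(J, A) = -4 + (A - 3) = -4 + (-3 + A) = -7 + A)
z = 19/5 (z = -(-7 + (-16 + 4*1))/5 = -(-7 + (-16 + 4))/5 = -(-7 - 12)/5 = -⅕*(-19) = 19/5 ≈ 3.8000)
(M(z) + (-65 - 38)*(74 + 58))² = (19/5 + (-65 - 38)*(74 + 58))² = (19/5 - 103*132)² = (19/5 - 13596)² = (-67961/5)² = 4618697521/25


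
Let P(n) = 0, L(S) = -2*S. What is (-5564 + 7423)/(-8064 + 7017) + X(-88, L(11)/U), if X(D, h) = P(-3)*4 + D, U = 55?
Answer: -93995/1047 ≈ -89.776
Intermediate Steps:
X(D, h) = D (X(D, h) = 0*4 + D = 0 + D = D)
(-5564 + 7423)/(-8064 + 7017) + X(-88, L(11)/U) = (-5564 + 7423)/(-8064 + 7017) - 88 = 1859/(-1047) - 88 = 1859*(-1/1047) - 88 = -1859/1047 - 88 = -93995/1047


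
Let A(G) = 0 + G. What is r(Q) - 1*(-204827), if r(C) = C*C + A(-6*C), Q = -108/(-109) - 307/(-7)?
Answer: 120258215142/582169 ≈ 2.0657e+5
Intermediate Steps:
A(G) = G
Q = 34219/763 (Q = -108*(-1/109) - 307*(-⅐) = 108/109 + 307/7 = 34219/763 ≈ 44.848)
r(C) = C² - 6*C (r(C) = C*C - 6*C = C² - 6*C)
r(Q) - 1*(-204827) = 34219*(-6 + 34219/763)/763 - 1*(-204827) = (34219/763)*(29641/763) + 204827 = 1014285379/582169 + 204827 = 120258215142/582169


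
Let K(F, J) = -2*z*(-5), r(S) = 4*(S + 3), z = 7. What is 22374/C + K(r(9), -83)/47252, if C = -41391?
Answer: -58573271/108655974 ≈ -0.53907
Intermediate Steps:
r(S) = 12 + 4*S (r(S) = 4*(3 + S) = 12 + 4*S)
K(F, J) = 70 (K(F, J) = -2*7*(-5) = -14*(-5) = 70)
22374/C + K(r(9), -83)/47252 = 22374/(-41391) + 70/47252 = 22374*(-1/41391) + 70*(1/47252) = -2486/4599 + 35/23626 = -58573271/108655974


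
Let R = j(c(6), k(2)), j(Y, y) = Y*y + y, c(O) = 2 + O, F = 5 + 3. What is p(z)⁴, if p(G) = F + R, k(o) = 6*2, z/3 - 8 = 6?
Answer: 181063936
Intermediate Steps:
z = 42 (z = 24 + 3*6 = 24 + 18 = 42)
F = 8
k(o) = 12
j(Y, y) = y + Y*y
R = 108 (R = 12*(1 + (2 + 6)) = 12*(1 + 8) = 12*9 = 108)
p(G) = 116 (p(G) = 8 + 108 = 116)
p(z)⁴ = 116⁴ = 181063936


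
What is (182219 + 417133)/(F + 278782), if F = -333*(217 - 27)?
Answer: 74919/26939 ≈ 2.7811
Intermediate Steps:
F = -63270 (F = -333*190 = -63270)
(182219 + 417133)/(F + 278782) = (182219 + 417133)/(-63270 + 278782) = 599352/215512 = 599352*(1/215512) = 74919/26939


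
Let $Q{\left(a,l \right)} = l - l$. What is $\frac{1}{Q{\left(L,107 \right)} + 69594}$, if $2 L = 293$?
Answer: $\frac{1}{69594} \approx 1.4369 \cdot 10^{-5}$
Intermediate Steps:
$L = \frac{293}{2}$ ($L = \frac{1}{2} \cdot 293 = \frac{293}{2} \approx 146.5$)
$Q{\left(a,l \right)} = 0$
$\frac{1}{Q{\left(L,107 \right)} + 69594} = \frac{1}{0 + 69594} = \frac{1}{69594}$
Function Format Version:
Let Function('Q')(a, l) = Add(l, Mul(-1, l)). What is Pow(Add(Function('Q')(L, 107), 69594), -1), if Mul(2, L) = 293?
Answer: Rational(1, 69594) ≈ 1.4369e-5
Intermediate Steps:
L = Rational(293, 2) (L = Mul(Rational(1, 2), 293) = Rational(293, 2) ≈ 146.50)
Function('Q')(a, l) = 0
Pow(Add(Function('Q')(L, 107), 69594), -1) = Pow(Add(0, 69594), -1) = Pow(69594, -1) = Rational(1, 69594)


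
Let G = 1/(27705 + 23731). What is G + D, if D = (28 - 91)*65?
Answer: -210630419/51436 ≈ -4095.0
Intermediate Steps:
G = 1/51436 ≈ 1.9442e-5
D = -4095 (D = -63*65 = -4095)
G + D = 1/51436 - 4095 = -210630419/51436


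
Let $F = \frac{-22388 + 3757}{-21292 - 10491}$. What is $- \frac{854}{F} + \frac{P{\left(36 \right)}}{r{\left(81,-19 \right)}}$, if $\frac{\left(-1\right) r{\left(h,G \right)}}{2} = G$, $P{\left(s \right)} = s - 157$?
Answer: $- \frac{1033676267}{707978} \approx -1460.0$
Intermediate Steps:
$P{\left(s \right)} = -157 + s$
$r{\left(h,G \right)} = - 2 G$
$F = \frac{18631}{31783}$ ($F = - \frac{18631}{-31783} = \left(-18631\right) \left(- \frac{1}{31783}\right) = \frac{18631}{31783} \approx 0.58619$)
$- \frac{854}{F} + \frac{P{\left(36 \right)}}{r{\left(81,-19 \right)}} = - \frac{854}{\frac{18631}{31783}} + \frac{-157 + 36}{\left(-2\right) \left(-19\right)} = \left(-854\right) \frac{31783}{18631} - \frac{121}{38} = - \frac{27142682}{18631} - \frac{121}{38} = - \frac{1033676267}{707978}$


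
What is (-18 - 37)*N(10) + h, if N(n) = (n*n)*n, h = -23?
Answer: -55023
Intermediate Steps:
N(n) = n**3 (N(n) = n**2*n = n**3)
(-18 - 37)*N(10) + h = (-18 - 37)*10**3 - 23 = -55*1000 - 23 = -55000 - 23 = -55023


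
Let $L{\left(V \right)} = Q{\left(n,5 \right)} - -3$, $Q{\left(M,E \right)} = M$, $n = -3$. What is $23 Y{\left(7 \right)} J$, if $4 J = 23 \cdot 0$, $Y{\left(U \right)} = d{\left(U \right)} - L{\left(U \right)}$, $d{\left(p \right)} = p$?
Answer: $0$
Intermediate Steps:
$L{\left(V \right)} = 0$ ($L{\left(V \right)} = -3 - -3 = -3 + 3 = 0$)
$Y{\left(U \right)} = U$ ($Y{\left(U \right)} = U - 0 = U + 0 = U$)
$J = 0$ ($J = \frac{23 \cdot 0}{4} = \frac{1}{4} \cdot 0 = 0$)
$23 Y{\left(7 \right)} J = 23 \cdot 7 \cdot 0 = 161 \cdot 0 = 0$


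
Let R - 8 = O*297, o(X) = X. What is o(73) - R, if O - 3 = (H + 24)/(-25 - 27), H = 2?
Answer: -1355/2 ≈ -677.50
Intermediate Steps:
O = 5/2 (O = 3 + (2 + 24)/(-25 - 27) = 3 + 26/(-52) = 3 + 26*(-1/52) = 3 - ½ = 5/2 ≈ 2.5000)
R = 1501/2 (R = 8 + (5/2)*297 = 8 + 1485/2 = 1501/2 ≈ 750.50)
o(73) - R = 73 - 1*1501/2 = 73 - 1501/2 = -1355/2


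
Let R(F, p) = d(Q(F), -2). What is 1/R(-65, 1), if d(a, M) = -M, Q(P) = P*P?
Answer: ½ ≈ 0.50000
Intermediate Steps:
Q(P) = P²
R(F, p) = 2 (R(F, p) = -1*(-2) = 2)
1/R(-65, 1) = 1/2 = ½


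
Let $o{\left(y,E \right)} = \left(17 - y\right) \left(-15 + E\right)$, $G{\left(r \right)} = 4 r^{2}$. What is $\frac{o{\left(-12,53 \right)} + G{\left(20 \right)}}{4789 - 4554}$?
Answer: $\frac{2702}{235} \approx 11.498$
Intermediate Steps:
$o{\left(y,E \right)} = \left(-15 + E\right) \left(17 - y\right)$
$\frac{o{\left(-12,53 \right)} + G{\left(20 \right)}}{4789 - 4554} = \frac{\left(-255 + 15 \left(-12\right) + 17 \cdot 53 - 53 \left(-12\right)\right) + 4 \cdot 20^{2}}{4789 - 4554} = \frac{\left(-255 - 180 + 901 + 636\right) + 4 \cdot 400}{235} = \left(1102 + 1600\right) \frac{1}{235} = 2702 \cdot \frac{1}{235} = \frac{2702}{235}$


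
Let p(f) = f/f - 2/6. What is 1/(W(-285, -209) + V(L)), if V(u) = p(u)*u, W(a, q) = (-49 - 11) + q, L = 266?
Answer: -3/275 ≈ -0.010909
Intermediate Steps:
p(f) = ⅔ (p(f) = 1 - 2*⅙ = 1 - ⅓ = ⅔)
W(a, q) = -60 + q
V(u) = 2*u/3
1/(W(-285, -209) + V(L)) = 1/((-60 - 209) + (⅔)*266) = 1/(-269 + 532/3) = 1/(-275/3) = -3/275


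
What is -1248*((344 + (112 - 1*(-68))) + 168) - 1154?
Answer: -864770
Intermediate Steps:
-1248*((344 + (112 - 1*(-68))) + 168) - 1154 = -1248*((344 + (112 + 68)) + 168) - 1154 = -1248*((344 + 180) + 168) - 1154 = -1248*(524 + 168) - 1154 = -1248*692 - 1154 = -863616 - 1154 = -864770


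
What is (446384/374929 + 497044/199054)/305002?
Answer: 68802682653/5690659999466083 ≈ 1.2090e-5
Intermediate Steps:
(446384/374929 + 497044/199054)/305002 = (446384*(1/374929) + 497044*(1/199054))*(1/305002) = (446384/374929 + 248522/99527)*(1/305002) = (137605365306/37315558583)*(1/305002) = 68802682653/5690659999466083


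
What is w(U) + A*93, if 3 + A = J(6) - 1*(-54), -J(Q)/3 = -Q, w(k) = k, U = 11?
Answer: 6428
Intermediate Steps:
J(Q) = 3*Q (J(Q) = -(-3)*Q = 3*Q)
A = 69 (A = -3 + (3*6 - 1*(-54)) = -3 + (18 + 54) = -3 + 72 = 69)
w(U) + A*93 = 11 + 69*93 = 11 + 6417 = 6428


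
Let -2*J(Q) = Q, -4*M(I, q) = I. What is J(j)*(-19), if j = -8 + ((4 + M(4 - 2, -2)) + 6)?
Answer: 57/4 ≈ 14.250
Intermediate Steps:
M(I, q) = -I/4
j = 3/2 (j = -8 + ((4 - (4 - 2)/4) + 6) = -8 + ((4 - ¼*2) + 6) = -8 + ((4 - ½) + 6) = -8 + (7/2 + 6) = -8 + 19/2 = 3/2 ≈ 1.5000)
J(Q) = -Q/2
J(j)*(-19) = -½*3/2*(-19) = -¾*(-19) = 57/4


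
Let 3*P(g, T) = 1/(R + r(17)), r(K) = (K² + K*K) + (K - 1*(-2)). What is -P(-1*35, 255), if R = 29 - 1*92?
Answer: -1/1602 ≈ -0.00062422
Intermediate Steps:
R = -63 (R = 29 - 92 = -63)
r(K) = 2 + K + 2*K² (r(K) = (K² + K²) + (K + 2) = 2*K² + (2 + K) = 2 + K + 2*K²)
P(g, T) = 1/1602 (P(g, T) = 1/(3*(-63 + (2 + 17 + 2*17²))) = 1/(3*(-63 + (2 + 17 + 2*289))) = 1/(3*(-63 + (2 + 17 + 578))) = 1/(3*(-63 + 597)) = (⅓)/534 = (⅓)*(1/534) = 1/1602)
-P(-1*35, 255) = -1*1/1602 = -1/1602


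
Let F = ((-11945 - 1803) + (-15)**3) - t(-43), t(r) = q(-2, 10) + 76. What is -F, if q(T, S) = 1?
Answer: 17200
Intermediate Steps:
t(r) = 77 (t(r) = 1 + 76 = 77)
F = -17200 (F = ((-11945 - 1803) + (-15)**3) - 1*77 = (-13748 - 3375) - 77 = -17123 - 77 = -17200)
-F = -1*(-17200) = 17200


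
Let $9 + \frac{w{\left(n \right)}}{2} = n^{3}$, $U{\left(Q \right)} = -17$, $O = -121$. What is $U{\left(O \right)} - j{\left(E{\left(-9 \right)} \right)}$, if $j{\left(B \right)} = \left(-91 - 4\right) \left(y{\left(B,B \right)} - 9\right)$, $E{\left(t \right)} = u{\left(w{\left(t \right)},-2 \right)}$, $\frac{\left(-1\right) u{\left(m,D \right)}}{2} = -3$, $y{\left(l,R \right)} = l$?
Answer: $-302$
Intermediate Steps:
$w{\left(n \right)} = -18 + 2 n^{3}$
$u{\left(m,D \right)} = 6$ ($u{\left(m,D \right)} = \left(-2\right) \left(-3\right) = 6$)
$E{\left(t \right)} = 6$
$j{\left(B \right)} = 855 - 95 B$ ($j{\left(B \right)} = \left(-91 - 4\right) \left(B - 9\right) = - 95 \left(-9 + B\right) = 855 - 95 B$)
$U{\left(O \right)} - j{\left(E{\left(-9 \right)} \right)} = -17 - \left(855 - 570\right) = -17 - 285 = -302$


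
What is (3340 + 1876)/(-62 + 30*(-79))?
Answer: -163/76 ≈ -2.1447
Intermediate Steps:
(3340 + 1876)/(-62 + 30*(-79)) = 5216/(-62 - 2370) = 5216/(-2432) = 5216*(-1/2432) = -163/76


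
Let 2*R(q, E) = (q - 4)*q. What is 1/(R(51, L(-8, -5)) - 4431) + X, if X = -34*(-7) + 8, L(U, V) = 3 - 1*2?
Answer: 1590388/6465 ≈ 246.00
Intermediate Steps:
L(U, V) = 1 (L(U, V) = 3 - 2 = 1)
R(q, E) = q*(-4 + q)/2 (R(q, E) = ((q - 4)*q)/2 = ((-4 + q)*q)/2 = (q*(-4 + q))/2 = q*(-4 + q)/2)
X = 246 (X = 238 + 8 = 246)
1/(R(51, L(-8, -5)) - 4431) + X = 1/((½)*51*(-4 + 51) - 4431) + 246 = 1/((½)*51*47 - 4431) + 246 = 1/(2397/2 - 4431) + 246 = 1/(-6465/2) + 246 = -2/6465 + 246 = 1590388/6465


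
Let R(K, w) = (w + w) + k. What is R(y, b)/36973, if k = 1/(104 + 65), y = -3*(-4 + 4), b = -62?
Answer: -20955/6248437 ≈ -0.0033536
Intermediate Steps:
y = 0 (y = -3*0 = 0)
k = 1/169 ≈ 0.0059172
R(K, w) = 1/169 + 2*w (R(K, w) = (w + w) + 1/169 = 2*w + 1/169 = 1/169 + 2*w)
R(y, b)/36973 = (1/169 + 2*(-62))/36973 = (1/169 - 124)*(1/36973) = -20955/169*1/36973 = -20955/6248437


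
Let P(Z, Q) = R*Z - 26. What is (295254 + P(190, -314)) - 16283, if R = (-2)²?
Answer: 279705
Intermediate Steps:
R = 4
P(Z, Q) = -26 + 4*Z (P(Z, Q) = 4*Z - 26 = -26 + 4*Z)
(295254 + P(190, -314)) - 16283 = (295254 + (-26 + 4*190)) - 16283 = (295254 + (-26 + 760)) - 16283 = (295254 + 734) - 16283 = 295988 - 16283 = 279705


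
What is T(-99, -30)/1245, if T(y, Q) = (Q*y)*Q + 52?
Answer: -89048/1245 ≈ -71.525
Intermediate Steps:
T(y, Q) = 52 + y*Q**2 (T(y, Q) = y*Q**2 + 52 = 52 + y*Q**2)
T(-99, -30)/1245 = (52 - 99*(-30)**2)/1245 = (52 - 99*900)*(1/1245) = (52 - 89100)*(1/1245) = -89048*1/1245 = -89048/1245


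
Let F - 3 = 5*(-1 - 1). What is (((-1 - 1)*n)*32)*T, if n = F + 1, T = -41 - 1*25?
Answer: -25344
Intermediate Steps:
F = -7 (F = 3 + 5*(-1 - 1) = 3 + 5*(-2) = 3 - 10 = -7)
T = -66 (T = -41 - 25 = -66)
n = -6 (n = -7 + 1 = -6)
(((-1 - 1)*n)*32)*T = (((-1 - 1)*(-6))*32)*(-66) = (-2*(-6)*32)*(-66) = (12*32)*(-66) = 384*(-66) = -25344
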